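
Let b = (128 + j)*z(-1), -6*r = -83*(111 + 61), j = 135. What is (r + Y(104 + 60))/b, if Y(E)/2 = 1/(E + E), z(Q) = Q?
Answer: -1170635/129396 ≈ -9.0469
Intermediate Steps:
Y(E) = 1/E (Y(E) = 2/(E + E) = 2/((2*E)) = 2*(1/(2*E)) = 1/E)
r = 7138/3 (r = -(-83)*(111 + 61)/6 = -(-83)*172/6 = -1/6*(-14276) = 7138/3 ≈ 2379.3)
b = -263 (b = (128 + 135)*(-1) = 263*(-1) = -263)
(r + Y(104 + 60))/b = (7138/3 + 1/(104 + 60))/(-263) = (7138/3 + 1/164)*(-1/263) = (1170635/492)*(-1/263) = -1170635/129396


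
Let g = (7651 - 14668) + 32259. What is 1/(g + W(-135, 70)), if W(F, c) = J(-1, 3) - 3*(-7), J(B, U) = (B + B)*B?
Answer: 1/25265 ≈ 3.9580e-5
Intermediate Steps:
J(B, U) = 2*B² (J(B, U) = (2*B)*B = 2*B²)
g = 25242 (g = -7017 + 32259 = 25242)
W(F, c) = 23 (W(F, c) = 2*(-1)² - 3*(-7) = 2*1 + 21 = 2 + 21 = 23)
1/(g + W(-135, 70)) = 1/(25242 + 23) = 1/25265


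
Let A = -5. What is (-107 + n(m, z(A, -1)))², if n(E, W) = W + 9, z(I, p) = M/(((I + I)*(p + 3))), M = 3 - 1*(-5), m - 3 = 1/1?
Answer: 242064/25 ≈ 9682.6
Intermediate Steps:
m = 4 (m = 3 + 1/1 = 3 + 1 = 4)
M = 8 (M = 3 + 5 = 8)
z(I, p) = 4/(I*(3 + p)) (z(I, p) = 8/(((I + I)*(p + 3))) = 8/(((2*I)*(3 + p))) = 8/((2*I*(3 + p))) = 8*(1/(2*I*(3 + p))) = 4/(I*(3 + p)))
n(E, W) = 9 + W
(-107 + n(m, z(A, -1)))² = (-107 + (9 + 4/(-5*(3 - 1))))² = (-107 + (9 + 4*(-⅕)/2))² = (-107 + (9 + 4*(-⅕)*(½)))² = (-107 + (9 - ⅖))² = (-107 + 43/5)² = (-492/5)² = 242064/25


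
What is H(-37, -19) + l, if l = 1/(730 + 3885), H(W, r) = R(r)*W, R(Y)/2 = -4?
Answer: 1366041/4615 ≈ 296.00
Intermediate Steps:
R(Y) = -8 (R(Y) = 2*(-4) = -8)
H(W, r) = -8*W
l = 1/4615 ≈ 0.00021668
H(-37, -19) + l = -8*(-37) + 1/4615 = 296 + 1/4615 = 1366041/4615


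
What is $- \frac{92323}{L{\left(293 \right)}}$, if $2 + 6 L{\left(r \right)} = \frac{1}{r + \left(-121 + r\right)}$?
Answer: $\frac{257581170}{929} \approx 2.7727 \cdot 10^{5}$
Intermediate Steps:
$L{\left(r \right)} = - \frac{1}{3} + \frac{1}{6 \left(-121 + 2 r\right)}$ ($L{\left(r \right)} = - \frac{1}{3} + \frac{1}{6 \left(r + \left(-121 + r\right)\right)} = - \frac{1}{3} + \frac{1}{6 \left(-121 + 2 r\right)}$)
$- \frac{92323}{L{\left(293 \right)}} = - \frac{92323}{\frac{1}{6} \frac{1}{-121 + 2 \cdot 293} \left(243 - 1172\right)} = - \frac{92323}{\frac{1}{6} \frac{1}{-121 + 586} \left(243 - 1172\right)} = - \frac{92323}{\frac{1}{6} \cdot \frac{1}{465} \left(-929\right)} = - \frac{92323}{- \frac{929}{2790}} = \left(-92323\right) \left(- \frac{2790}{929}\right) = \frac{257581170}{929}$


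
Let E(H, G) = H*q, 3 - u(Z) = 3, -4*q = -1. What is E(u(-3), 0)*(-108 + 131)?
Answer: 0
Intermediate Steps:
q = ¼ (q = -¼*(-1) = ¼ ≈ 0.25000)
u(Z) = 0 (u(Z) = 3 - 1*3 = 3 - 3 = 0)
E(H, G) = H/4 (E(H, G) = H*(¼) = H/4)
E(u(-3), 0)*(-108 + 131) = ((¼)*0)*(-108 + 131) = 0*23 = 0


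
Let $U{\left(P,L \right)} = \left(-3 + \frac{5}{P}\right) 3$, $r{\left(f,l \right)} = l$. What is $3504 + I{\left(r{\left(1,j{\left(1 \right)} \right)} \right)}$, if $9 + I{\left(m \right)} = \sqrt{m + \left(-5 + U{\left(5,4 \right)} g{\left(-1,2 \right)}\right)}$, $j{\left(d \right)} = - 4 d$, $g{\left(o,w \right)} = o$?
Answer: $3495 + i \sqrt{3} \approx 3495.0 + 1.732 i$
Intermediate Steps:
$U{\left(P,L \right)} = -9 + \frac{15}{P}$
$I{\left(m \right)} = -9 + \sqrt{1 + m}$ ($I{\left(m \right)} = -9 + \sqrt{m - \left(5 - \left(-9 + \frac{15}{5}\right) \left(-1\right)\right)} = -9 + \sqrt{m - \left(5 - \left(-9 + 15 \cdot \frac{1}{5}\right) \left(-1\right)\right)} = -9 + \sqrt{m - \left(5 - \left(-9 + 3\right) \left(-1\right)\right)} = -9 + \sqrt{m - -1} = -9 + \sqrt{m + \left(-5 + 6\right)} = -9 + \sqrt{m + 1} = -9 + \sqrt{1 + m}$)
$3504 + I{\left(r{\left(1,j{\left(1 \right)} \right)} \right)} = 3504 - \left(9 - \sqrt{1 - 4}\right) = 3504 - \left(9 - \sqrt{-3}\right) = 3504 - \left(9 - i \sqrt{3}\right) = 3495 + i \sqrt{3}$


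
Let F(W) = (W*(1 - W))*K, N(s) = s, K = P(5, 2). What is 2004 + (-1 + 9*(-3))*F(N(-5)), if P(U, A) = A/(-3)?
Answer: 1444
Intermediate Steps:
P(U, A) = -A/3 (P(U, A) = A*(-⅓) = -A/3)
K = -⅔ (K = -⅓*2 = -⅔ ≈ -0.66667)
F(W) = -2*W*(1 - W)/3 (F(W) = (W*(1 - W))*(-⅔) = -2*W*(1 - W)/3)
2004 + (-1 + 9*(-3))*F(N(-5)) = 2004 + (-1 + 9*(-3))*((⅔)*(-5)*(-1 - 5)) = 2004 + (-1 - 27)*((⅔)*(-5)*(-6)) = 2004 - 28*20 = 2004 - 560 = 1444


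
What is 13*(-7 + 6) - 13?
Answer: -26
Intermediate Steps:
13*(-7 + 6) - 13 = 13*(-1) - 13 = -13 - 13 = -26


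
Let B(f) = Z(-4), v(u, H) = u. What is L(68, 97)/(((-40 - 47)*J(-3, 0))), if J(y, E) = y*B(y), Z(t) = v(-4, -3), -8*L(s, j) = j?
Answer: 97/8352 ≈ 0.011614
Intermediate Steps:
L(s, j) = -j/8
Z(t) = -4
B(f) = -4
J(y, E) = -4*y (J(y, E) = y*(-4) = -4*y)
L(68, 97)/(((-40 - 47)*J(-3, 0))) = (-⅛*97)/(((-40 - 47)*(-4*(-3)))) = -97/(8*((-87*12))) = -97/8/(-1044) = -97/8*(-1/1044) = 97/8352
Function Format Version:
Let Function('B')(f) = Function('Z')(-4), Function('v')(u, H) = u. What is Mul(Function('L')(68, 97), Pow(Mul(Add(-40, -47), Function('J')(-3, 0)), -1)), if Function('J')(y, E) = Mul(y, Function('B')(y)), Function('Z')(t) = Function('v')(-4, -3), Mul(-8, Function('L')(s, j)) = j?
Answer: Rational(97, 8352) ≈ 0.011614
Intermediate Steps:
Function('L')(s, j) = Mul(Rational(-1, 8), j)
Function('Z')(t) = -4
Function('B')(f) = -4
Function('J')(y, E) = Mul(-4, y) (Function('J')(y, E) = Mul(y, -4) = Mul(-4, y))
Mul(Function('L')(68, 97), Pow(Mul(Add(-40, -47), Function('J')(-3, 0)), -1)) = Mul(Mul(Rational(-1, 8), 97), Pow(Mul(Add(-40, -47), Mul(-4, -3)), -1)) = Mul(Rational(-97, 8), Pow(Mul(-87, 12), -1)) = Mul(Rational(-97, 8), Pow(-1044, -1)) = Mul(Rational(-97, 8), Rational(-1, 1044)) = Rational(97, 8352)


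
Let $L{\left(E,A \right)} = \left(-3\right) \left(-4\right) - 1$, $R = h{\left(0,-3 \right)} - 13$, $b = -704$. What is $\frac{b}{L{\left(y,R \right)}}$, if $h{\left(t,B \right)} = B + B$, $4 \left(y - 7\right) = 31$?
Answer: $-64$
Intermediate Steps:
$y = \frac{59}{4}$ ($y = 7 + \frac{1}{4} \cdot 31 = 7 + \frac{31}{4} = \frac{59}{4} \approx 14.75$)
$h{\left(t,B \right)} = 2 B$
$R = -19$ ($R = 2 \left(-3\right) - 13 = -6 - 13 = -19$)
$L{\left(E,A \right)} = 11$ ($L{\left(E,A \right)} = 12 - 1 = 11$)
$\frac{b}{L{\left(y,R \right)}} = - \frac{704}{11} = \left(-704\right) \frac{1}{11} = -64$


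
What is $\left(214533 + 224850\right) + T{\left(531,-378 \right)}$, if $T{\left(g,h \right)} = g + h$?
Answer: $439536$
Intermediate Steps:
$\left(214533 + 224850\right) + T{\left(531,-378 \right)} = \left(214533 + 224850\right) + \left(531 - 378\right) = 439383 + 153 = 439536$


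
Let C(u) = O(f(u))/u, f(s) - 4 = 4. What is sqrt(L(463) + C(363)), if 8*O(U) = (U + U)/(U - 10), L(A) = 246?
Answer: sqrt(267891)/33 ≈ 15.684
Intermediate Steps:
f(s) = 8 (f(s) = 4 + 4 = 8)
O(U) = U/(4*(-10 + U)) (O(U) = ((U + U)/(U - 10))/8 = ((2*U)/(-10 + U))/8 = (2*U/(-10 + U))/8 = U/(4*(-10 + U)))
C(u) = -1/u (C(u) = ((1/4)*8/(-10 + 8))/u = ((1/4)*8/(-2))/u = ((1/4)*8*(-1/2))/u = -1/u)
sqrt(L(463) + C(363)) = sqrt(246 - 1/363) = sqrt(89297/363) = sqrt(267891)/33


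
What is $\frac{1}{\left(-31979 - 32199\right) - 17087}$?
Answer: $- \frac{1}{81265} \approx -1.2305 \cdot 10^{-5}$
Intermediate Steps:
$\frac{1}{\left(-31979 - 32199\right) - 17087} = \frac{1}{-64178 - 17087} = \frac{1}{-81265} = - \frac{1}{81265}$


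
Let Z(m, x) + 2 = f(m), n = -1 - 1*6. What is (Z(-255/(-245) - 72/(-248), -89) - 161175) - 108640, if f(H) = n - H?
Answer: -409864678/1519 ≈ -2.6983e+5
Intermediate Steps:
n = -7 (n = -1 - 6 = -7)
f(H) = -7 - H
Z(m, x) = -9 - m (Z(m, x) = -2 + (-7 - m) = -9 - m)
(Z(-255/(-245) - 72/(-248), -89) - 161175) - 108640 = ((-9 - (-255/(-245) - 72/(-248))) - 161175) - 108640 = ((-9 - (-255*(-1/245) - 72*(-1/248))) - 161175) - 108640 = ((-9 - (51/49 + 9/31)) - 161175) - 108640 = ((-9 - 1*2022/1519) - 161175) - 108640 = ((-9 - 2022/1519) - 161175) - 108640 = (-15693/1519 - 161175) - 108640 = -244840518/1519 - 108640 = -409864678/1519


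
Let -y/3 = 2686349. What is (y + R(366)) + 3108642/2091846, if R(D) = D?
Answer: -2809586084414/348641 ≈ -8.0587e+6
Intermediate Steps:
y = -8059047 (y = -3*2686349 = -8059047)
(y + R(366)) + 3108642/2091846 = (-8059047 + 366) + 3108642/2091846 = -8058681 + 3108642*(1/2091846) = -8058681 + 518107/348641 = -2809586084414/348641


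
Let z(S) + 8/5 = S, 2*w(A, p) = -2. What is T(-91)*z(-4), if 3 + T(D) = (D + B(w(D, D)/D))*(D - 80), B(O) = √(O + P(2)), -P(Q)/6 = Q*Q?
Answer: -435624/5 + 684*I*√198653/65 ≈ -87125.0 + 4690.2*I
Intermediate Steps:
w(A, p) = -1 (w(A, p) = (½)*(-2) = -1)
P(Q) = -6*Q² (P(Q) = -6*Q*Q = -6*Q²)
z(S) = -8/5 + S
B(O) = √(-24 + O) (B(O) = √(O - 6*2²) = √(O - 6*4) = √(O - 24) = √(-24 + O))
T(D) = -3 + (-80 + D)*(D + √(-24 - 1/D)) (T(D) = -3 + (D + √(-24 - 1/D))*(D - 80) = -3 + (D + √(-24 - 1/D))*(-80 + D) = -3 + (-80 + D)*(D + √(-24 - 1/D)))
T(-91)*z(-4) = (-3 + (-91)² - 80*(-91) - 80*√(-24 - 1/(-91)) - 91*√(-24 - 1/(-91)))*(-8/5 - 4) = (-3 + 8281 + 7280 - 80*√(-24 - 1*(-1/91)) - 91*√(-24 - 1*(-1/91)))*(-28/5) = (-3 + 8281 + 7280 - 80*√(-24 + 1/91) - 91*√(-24 + 1/91))*(-28/5) = (-3 + 8281 + 7280 - 80*I*√198653/91 - I*√198653)*(-28/5) = (15558 - 171*I*√198653/91)*(-28/5) = -435624/5 + 684*I*√198653/65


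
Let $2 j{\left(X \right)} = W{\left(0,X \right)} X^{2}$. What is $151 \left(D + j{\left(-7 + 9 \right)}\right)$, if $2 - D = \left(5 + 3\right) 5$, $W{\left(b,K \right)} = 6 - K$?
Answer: $-4530$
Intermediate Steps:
$D = -38$ ($D = 2 - \left(5 + 3\right) 5 = 2 - 8 \cdot 5 = 2 - 40 = -38$)
$j{\left(X \right)} = \frac{X^{2} \left(6 - X\right)}{2}$ ($j{\left(X \right)} = \frac{\left(6 - X\right) X^{2}}{2} = \frac{X^{2} \left(6 - X\right)}{2}$)
$151 \left(D + j{\left(-7 + 9 \right)}\right) = 151 \left(-38 + \frac{\left(-7 + 9\right)^{2} \left(6 - \left(-7 + 9\right)\right)}{2}\right) = 151 \left(-38 + \frac{2^{2} \left(6 - 2\right)}{2}\right) = 151 \left(-38 + \frac{1}{2} \cdot 4 \left(6 - 2\right)\right) = 151 \left(-38 + \frac{1}{2} \cdot 4 \cdot 4\right) = 151 \left(-38 + 8\right) = 151 \left(-30\right) = -4530$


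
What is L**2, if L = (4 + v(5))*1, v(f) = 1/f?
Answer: 441/25 ≈ 17.640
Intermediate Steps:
L = 21/5 (L = (4 + 1/5)*1 = (21/5)*1 = 21/5 ≈ 4.2000)
L**2 = (21/5)**2 = 441/25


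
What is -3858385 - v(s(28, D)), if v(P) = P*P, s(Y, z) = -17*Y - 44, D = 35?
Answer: -4128785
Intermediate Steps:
s(Y, z) = -44 - 17*Y
v(P) = P²
-3858385 - v(s(28, D)) = -3858385 - (-44 - 17*28)² = -3858385 - (-44 - 476)² = -3858385 - 1*(-520)² = -3858385 - 1*270400 = -3858385 - 270400 = -4128785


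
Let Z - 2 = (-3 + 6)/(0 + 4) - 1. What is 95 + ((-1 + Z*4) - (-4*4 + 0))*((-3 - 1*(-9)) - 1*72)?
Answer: -1357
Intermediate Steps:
Z = 7/4 (Z = 2 + ((-3 + 6)/(0 + 4) - 1) = 2 + (3/4 - 1) = 2 + (3*(¼) - 1) = 2 + (¾ - 1) = 2 - ¼ = 7/4 ≈ 1.7500)
95 + ((-1 + Z*4) - (-4*4 + 0))*((-3 - 1*(-9)) - 1*72) = 95 + ((-1 + (7/4)*4) - (-4*4 + 0))*((-3 - 1*(-9)) - 1*72) = 95 + ((-1 + 7) - (-16 + 0))*((-3 + 9) - 72) = 95 + (6 - 1*(-16))*(6 - 72) = 95 + (6 + 16)*(-66) = 95 + 22*(-66) = 95 - 1452 = -1357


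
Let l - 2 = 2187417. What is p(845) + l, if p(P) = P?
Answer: 2188264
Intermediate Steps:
l = 2187419 (l = 2 + 2187417 = 2187419)
p(845) + l = 845 + 2187419 = 2188264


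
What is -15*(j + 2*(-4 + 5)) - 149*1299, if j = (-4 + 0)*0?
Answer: -193581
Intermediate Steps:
j = 0 (j = -4*0 = 0)
-15*(j + 2*(-4 + 5)) - 149*1299 = -15*(0 + 2*(-4 + 5)) - 149*1299 = -15*(0 + 2*1) - 193551 = -15*(0 + 2) - 193551 = -15*2 - 193551 = -30 - 193551 = -193581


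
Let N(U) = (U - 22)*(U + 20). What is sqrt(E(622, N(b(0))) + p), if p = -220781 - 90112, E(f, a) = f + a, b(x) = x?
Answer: I*sqrt(310711) ≈ 557.41*I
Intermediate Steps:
N(U) = (-22 + U)*(20 + U)
E(f, a) = a + f
p = -310893
sqrt(E(622, N(b(0))) + p) = sqrt(((-440 + 0**2 - 2*0) + 622) - 310893) = sqrt(((-440 + 0 + 0) + 622) - 310893) = sqrt((-440 + 622) - 310893) = sqrt(182 - 310893) = sqrt(-310711) = I*sqrt(310711)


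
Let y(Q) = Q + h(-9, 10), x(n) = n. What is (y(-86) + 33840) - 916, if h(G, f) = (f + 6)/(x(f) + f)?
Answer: 164194/5 ≈ 32839.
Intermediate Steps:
h(G, f) = (6 + f)/(2*f) (h(G, f) = (f + 6)/(f + f) = (6 + f)/((2*f)) = (6 + f)*(1/(2*f)) = (6 + f)/(2*f))
y(Q) = ⅘ + Q (y(Q) = Q + (½)*(6 + 10)/10 = Q + (½)*(⅒)*16 = Q + ⅘ = ⅘ + Q)
(y(-86) + 33840) - 916 = ((⅘ - 86) + 33840) - 916 = (-426/5 + 33840) - 916 = 168774/5 - 916 = 164194/5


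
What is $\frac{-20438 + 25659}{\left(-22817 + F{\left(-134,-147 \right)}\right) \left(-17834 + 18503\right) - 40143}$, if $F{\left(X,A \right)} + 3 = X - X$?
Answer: $- \frac{5221}{15306723} \approx -0.00034109$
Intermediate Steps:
$F{\left(X,A \right)} = -3$ ($F{\left(X,A \right)} = -3 + \left(X - X\right) = -3 + 0 = -3$)
$\frac{-20438 + 25659}{\left(-22817 + F{\left(-134,-147 \right)}\right) \left(-17834 + 18503\right) - 40143} = \frac{-20438 + 25659}{\left(-22817 - 3\right) \left(-17834 + 18503\right) - 40143} = \frac{5221}{\left(-22820\right) 669 - 40143} = \frac{5221}{-15266580 - 40143} = \frac{5221}{-15306723} = 5221 \left(- \frac{1}{15306723}\right) = - \frac{5221}{15306723}$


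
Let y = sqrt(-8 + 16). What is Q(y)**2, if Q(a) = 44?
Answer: 1936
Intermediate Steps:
y = 2*sqrt(2) (y = sqrt(8) = 2*sqrt(2) ≈ 2.8284)
Q(y)**2 = 44**2 = 1936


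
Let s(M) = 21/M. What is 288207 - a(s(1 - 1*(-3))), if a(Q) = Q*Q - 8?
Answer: 4610999/16 ≈ 2.8819e+5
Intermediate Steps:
a(Q) = -8 + Q² (a(Q) = Q² - 8 = -8 + Q²)
288207 - a(s(1 - 1*(-3))) = 288207 - (-8 + (21/(1 - 1*(-3)))²) = 288207 - (-8 + (21/(1 + 3))²) = 288207 - (-8 + (21/4)²) = 288207 - (-8 + 441/16) = 288207 - 1*313/16 = 288207 - 313/16 = 4610999/16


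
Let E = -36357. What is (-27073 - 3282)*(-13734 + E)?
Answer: 1520512305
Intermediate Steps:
(-27073 - 3282)*(-13734 + E) = (-27073 - 3282)*(-13734 - 36357) = -30355*(-50091) = 1520512305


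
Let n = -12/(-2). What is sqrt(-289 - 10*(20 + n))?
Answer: 3*I*sqrt(61) ≈ 23.431*I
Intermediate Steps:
n = 6 (n = -12*(-1/2) = 6)
sqrt(-289 - 10*(20 + n)) = sqrt(-289 - 10*(20 + 6)) = sqrt(-289 - 10*26) = sqrt(-289 - 260) = sqrt(-549) = 3*I*sqrt(61)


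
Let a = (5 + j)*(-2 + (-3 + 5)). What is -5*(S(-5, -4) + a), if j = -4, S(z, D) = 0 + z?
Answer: 25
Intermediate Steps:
S(z, D) = z
a = 0 (a = (5 - 4)*(-2 + (-3 + 5)) = 1*(-2 + 2) = 1*0 = 0)
-5*(S(-5, -4) + a) = -5*(-5 + 0) = -5*(-5) = 25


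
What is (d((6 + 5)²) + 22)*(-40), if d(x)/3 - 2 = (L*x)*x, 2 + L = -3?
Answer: 8783480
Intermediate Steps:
L = -5 (L = -2 - 3 = -5)
d(x) = 6 - 15*x² (d(x) = 6 + 3*((-5*x)*x) = 6 + 3*(-5*x²) = 6 - 15*x²)
(d((6 + 5)²) + 22)*(-40) = ((6 - 15*(6 + 5)⁴) + 22)*(-40) = ((6 - 15*(11²)²) + 22)*(-40) = ((6 - 15*121²) + 22)*(-40) = ((6 - 15*14641) + 22)*(-40) = ((6 - 219615) + 22)*(-40) = (-219609 + 22)*(-40) = -219587*(-40) = 8783480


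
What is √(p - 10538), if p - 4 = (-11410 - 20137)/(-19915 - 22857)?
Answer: I*√16669561937/1258 ≈ 102.63*I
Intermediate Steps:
p = 202635/42772 (p = 4 + (-11410 - 20137)/(-19915 - 22857) = 4 - 31547/(-42772) = 4 - 31547*(-1/42772) = 4 + 31547/42772 = 202635/42772 ≈ 4.7376)
√(p - 10538) = √(202635/42772 - 10538) = √(-450528701/42772) = I*√16669561937/1258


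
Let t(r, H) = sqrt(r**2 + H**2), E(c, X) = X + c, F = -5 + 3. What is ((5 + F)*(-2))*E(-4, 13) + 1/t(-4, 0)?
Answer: -215/4 ≈ -53.750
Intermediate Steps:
F = -2
t(r, H) = sqrt(H**2 + r**2)
((5 + F)*(-2))*E(-4, 13) + 1/t(-4, 0) = ((5 - 2)*(-2))*(13 - 4) + 1/(sqrt(0**2 + (-4)**2)) = (3*(-2))*9 + 1/(sqrt(0 + 16)) = -6*9 + 1/(sqrt(16)) = -54 + 1/4 = -215/4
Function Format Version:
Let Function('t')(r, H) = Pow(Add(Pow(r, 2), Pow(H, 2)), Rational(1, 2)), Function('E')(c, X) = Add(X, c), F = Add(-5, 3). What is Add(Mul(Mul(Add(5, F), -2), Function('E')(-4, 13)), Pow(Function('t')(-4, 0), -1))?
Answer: Rational(-215, 4) ≈ -53.750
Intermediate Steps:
F = -2
Function('t')(r, H) = Pow(Add(Pow(H, 2), Pow(r, 2)), Rational(1, 2))
Add(Mul(Mul(Add(5, F), -2), Function('E')(-4, 13)), Pow(Function('t')(-4, 0), -1)) = Add(Mul(Mul(Add(5, -2), -2), Add(13, -4)), Pow(Pow(Add(Pow(0, 2), Pow(-4, 2)), Rational(1, 2)), -1)) = Add(Mul(Mul(3, -2), 9), Pow(Pow(Add(0, 16), Rational(1, 2)), -1)) = Add(Mul(-6, 9), Pow(Pow(16, Rational(1, 2)), -1)) = Add(-54, Pow(4, -1)) = Add(-54, Rational(1, 4)) = Rational(-215, 4)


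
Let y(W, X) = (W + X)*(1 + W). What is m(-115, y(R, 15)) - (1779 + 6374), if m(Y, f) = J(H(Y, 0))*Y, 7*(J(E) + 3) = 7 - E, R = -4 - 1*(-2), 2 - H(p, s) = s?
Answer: -55231/7 ≈ -7890.1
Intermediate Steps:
H(p, s) = 2 - s
R = -2 (R = -4 + 2 = -2)
J(E) = -2 - E/7 (J(E) = -3 + (7 - E)/7 = -3 + (1 - E/7) = -2 - E/7)
y(W, X) = (1 + W)*(W + X)
m(Y, f) = -16*Y/7 (m(Y, f) = (-2 - (2 - 1*0)/7)*Y = (-2 - (2 + 0)/7)*Y = (-2 - ⅐*2)*Y = (-2 - 2/7)*Y = -16*Y/7)
m(-115, y(R, 15)) - (1779 + 6374) = -16/7*(-115) - (1779 + 6374) = 1840/7 - 1*8153 = 1840/7 - 8153 = -55231/7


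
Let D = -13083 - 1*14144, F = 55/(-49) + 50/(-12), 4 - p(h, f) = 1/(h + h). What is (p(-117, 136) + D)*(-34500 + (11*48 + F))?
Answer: 63633795577463/68796 ≈ 9.2496e+8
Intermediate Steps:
p(h, f) = 4 - 1/(2*h) (p(h, f) = 4 - 1/(h + h) = 4 - 1/(2*h))
F = -1555/294 (F = 55*(-1/49) + 50*(-1/12) = -55/49 - 25/6 = -1555/294 ≈ -5.2891)
D = -27227 (D = -13083 - 14144 = -27227)
(p(-117, 136) + D)*(-34500 + (11*48 + F)) = ((4 - ½/(-117)) - 27227)*(-34500 + (11*48 - 1555/294)) = ((4 - ½*(-1/117)) - 27227)*(-34500 + (528 - 1555/294)) = ((4 + 1/234) - 27227)*(-34500 + 153677/294) = (937/234 - 27227)*(-9989323/294) = -6370181/234*(-9989323/294) = 63633795577463/68796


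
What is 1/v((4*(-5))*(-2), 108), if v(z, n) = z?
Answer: 1/40 ≈ 0.025000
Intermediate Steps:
1/v((4*(-5))*(-2), 108) = 1/((4*(-5))*(-2)) = 1/(-20*(-2)) = 1/40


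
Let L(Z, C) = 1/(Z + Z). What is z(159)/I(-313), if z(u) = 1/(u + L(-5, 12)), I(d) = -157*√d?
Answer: 10*I*√313/78085049 ≈ 2.2657e-6*I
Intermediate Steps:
L(Z, C) = 1/(2*Z)
z(u) = 1/(-⅒ + u) (z(u) = 1/(u + (½)/(-5)) = 1/(u + (½)*(-⅕)) = 1/(u - ⅒) = 1/(-⅒ + u))
z(159)/I(-313) = (10/(-1 + 10*159))/((-157*I*√313)) = (10/(-1 + 1590))/((-157*I*√313)) = (10/1589)/((-157*I*√313)) = (10*(1/1589))*(I*√313/49141) = 10*(I*√313/49141)/1589 = 10*I*√313/78085049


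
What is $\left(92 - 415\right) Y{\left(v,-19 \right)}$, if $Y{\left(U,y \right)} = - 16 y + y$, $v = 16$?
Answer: $-92055$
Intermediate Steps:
$Y{\left(U,y \right)} = - 15 y$
$\left(92 - 415\right) Y{\left(v,-19 \right)} = \left(92 - 415\right) \left(\left(-15\right) \left(-19\right)\right) = \left(-323\right) 285 = -92055$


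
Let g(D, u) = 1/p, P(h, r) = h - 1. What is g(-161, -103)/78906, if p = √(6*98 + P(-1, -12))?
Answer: √586/46238916 ≈ 5.2353e-7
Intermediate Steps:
P(h, r) = -1 + h
p = √586 (p = √(6*98 + (-1 - 1)) = √(588 - 2) = √586 ≈ 24.207)
g(D, u) = √586/586 (g(D, u) = 1/(√586) = √586/586)
g(-161, -103)/78906 = (√586/586)/78906 = (√586/586)*(1/78906) = √586/46238916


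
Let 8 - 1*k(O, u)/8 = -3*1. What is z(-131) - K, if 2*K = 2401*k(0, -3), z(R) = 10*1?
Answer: -105634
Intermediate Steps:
k(O, u) = 88 (k(O, u) = 64 - (-24) = 64 - 8*(-3) = 64 + 24 = 88)
z(R) = 10
K = 105644 (K = (2401*88)/2 = (1/2)*211288 = 105644)
z(-131) - K = 10 - 1*105644 = 10 - 105644 = -105634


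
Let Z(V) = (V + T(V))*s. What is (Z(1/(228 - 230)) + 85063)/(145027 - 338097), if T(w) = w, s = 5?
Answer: -42529/96535 ≈ -0.44056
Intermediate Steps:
Z(V) = 10*V (Z(V) = (V + V)*5 = (2*V)*5 = 10*V)
(Z(1/(228 - 230)) + 85063)/(145027 - 338097) = (10/(228 - 230) + 85063)/(145027 - 338097) = (10/(-2) + 85063)/(-193070) = (10*(-1/2) + 85063)*(-1/193070) = (-5 + 85063)*(-1/193070) = 85058*(-1/193070) = -42529/96535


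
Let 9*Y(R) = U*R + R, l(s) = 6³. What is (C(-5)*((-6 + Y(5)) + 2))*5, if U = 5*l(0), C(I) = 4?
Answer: 107380/9 ≈ 11931.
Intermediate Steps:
l(s) = 216
U = 1080 (U = 5*216 = 1080)
Y(R) = 1081*R/9 (Y(R) = (1080*R + R)/9 = (1081*R)/9 = 1081*R/9)
(C(-5)*((-6 + Y(5)) + 2))*5 = (4*((-6 + (1081/9)*5) + 2))*5 = (4*((-6 + 5405/9) + 2))*5 = (4*(5351/9 + 2))*5 = (4*(5369/9))*5 = (21476/9)*5 = 107380/9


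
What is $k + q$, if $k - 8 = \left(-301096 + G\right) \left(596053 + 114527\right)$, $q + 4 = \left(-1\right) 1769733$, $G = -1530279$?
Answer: $-1301340217229$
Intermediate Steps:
$q = -1769737$ ($q = -4 - 1769733 = -1769737$)
$k = -1301338447492$ ($k = 8 + \left(-301096 - 1530279\right) \left(596053 + 114527\right) = 8 - 1301338447500 = -1301338447492$)
$k + q = -1301338447492 - 1769737 = -1301340217229$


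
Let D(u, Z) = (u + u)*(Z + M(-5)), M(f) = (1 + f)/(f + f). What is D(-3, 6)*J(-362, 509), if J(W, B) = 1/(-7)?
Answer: 192/35 ≈ 5.4857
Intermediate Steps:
J(W, B) = -⅐
M(f) = (1 + f)/(2*f) (M(f) = (1 + f)/((2*f)) = (1 + f)*(1/(2*f)) = (1 + f)/(2*f))
D(u, Z) = 2*u*(⅖ + Z) (D(u, Z) = (u + u)*(Z + (½)*(1 - 5)/(-5)) = (2*u)*(Z + (½)*(-⅕)*(-4)) = (2*u)*(Z + ⅖) = (2*u)*(⅖ + Z) = 2*u*(⅖ + Z))
D(-3, 6)*J(-362, 509) = ((⅖)*(-3)*(2 + 5*6))*(-⅐) = ((⅖)*(-3)*(2 + 30))*(-⅐) = ((⅖)*(-3)*32)*(-⅐) = -192/5*(-⅐) = 192/35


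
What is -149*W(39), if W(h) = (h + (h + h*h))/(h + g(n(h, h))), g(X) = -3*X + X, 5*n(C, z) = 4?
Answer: -1191255/187 ≈ -6370.3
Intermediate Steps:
n(C, z) = 4/5 (n(C, z) = (1/5)*4 = 4/5)
g(X) = -2*X
W(h) = (h**2 + 2*h)/(-8/5 + h) (W(h) = (h + (h + h*h))/(h - 2*4/5) = (h + (h + h**2))/(h - 8/5) = (h**2 + 2*h)/(-8/5 + h))
-149*W(39) = -745*39*(2 + 39)/(-8 + 5*39) = -745*39*41/(-8 + 195) = -745*39*41/187 = -149*7995/187 = -1191255/187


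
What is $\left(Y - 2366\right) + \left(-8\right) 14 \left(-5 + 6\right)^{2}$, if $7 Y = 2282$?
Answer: $-2152$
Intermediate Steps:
$Y = 326$ ($Y = \frac{1}{7} \cdot 2282 = 326$)
$\left(Y - 2366\right) + \left(-8\right) 14 \left(-5 + 6\right)^{2} = \left(326 - 2366\right) + \left(-8\right) 14 \left(-5 + 6\right)^{2} = -2040 - 112 \cdot 1^{2} = -2040 - 112 = -2152$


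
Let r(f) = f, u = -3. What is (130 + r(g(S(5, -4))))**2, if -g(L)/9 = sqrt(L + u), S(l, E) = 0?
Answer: 16657 - 2340*I*sqrt(3) ≈ 16657.0 - 4053.0*I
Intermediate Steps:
g(L) = -9*sqrt(-3 + L) (g(L) = -9*sqrt(L - 3) = -9*sqrt(-3 + L))
(130 + r(g(S(5, -4))))**2 = (130 - 9*sqrt(-3 + 0))**2 = (130 - 9*I*sqrt(3))**2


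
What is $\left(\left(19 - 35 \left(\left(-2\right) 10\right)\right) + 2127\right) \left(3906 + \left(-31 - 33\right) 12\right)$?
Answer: $8930748$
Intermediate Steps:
$\left(\left(19 - 35 \left(\left(-2\right) 10\right)\right) + 2127\right) \left(3906 + \left(-31 - 33\right) 12\right) = \left(\left(19 - -700\right) + 2127\right) \left(3906 - 768\right) = \left(\left(19 + 700\right) + 2127\right) \left(3906 - 768\right) = \left(719 + 2127\right) 3138 = 2846 \cdot 3138 = 8930748$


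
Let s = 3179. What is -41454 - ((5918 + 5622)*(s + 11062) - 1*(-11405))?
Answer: -164393999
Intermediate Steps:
-41454 - ((5918 + 5622)*(s + 11062) - 1*(-11405)) = -41454 - ((5918 + 5622)*(3179 + 11062) - 1*(-11405)) = -41454 - (11540*14241 + 11405) = -41454 - (164341140 + 11405) = -41454 - 1*164352545 = -41454 - 164352545 = -164393999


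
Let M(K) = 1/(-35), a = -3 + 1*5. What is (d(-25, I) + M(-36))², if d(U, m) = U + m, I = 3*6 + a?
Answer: 30976/1225 ≈ 25.287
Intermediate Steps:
a = 2 (a = -3 + 5 = 2)
M(K) = -1/35
I = 20 (I = 3*6 + 2 = 18 + 2 = 20)
(d(-25, I) + M(-36))² = ((-25 + 20) - 1/35)² = (-5 - 1/35)² = (-176/35)² = 30976/1225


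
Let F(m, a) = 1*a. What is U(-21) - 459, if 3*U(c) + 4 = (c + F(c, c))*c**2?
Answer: -19903/3 ≈ -6634.3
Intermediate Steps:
F(m, a) = a
U(c) = -4/3 + 2*c**3/3 (U(c) = -4/3 + ((c + c)*c**2)/3 = -4/3 + ((2*c)*c**2)/3 = -4/3 + (2*c**3)/3 = -4/3 + 2*c**3/3)
U(-21) - 459 = (-4/3 + (2/3)*(-21)**3) - 459 = (-4/3 + (2/3)*(-9261)) - 459 = (-4/3 - 6174) - 459 = -18526/3 - 459 = -19903/3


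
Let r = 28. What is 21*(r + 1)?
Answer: 609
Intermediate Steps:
21*(r + 1) = 21*(28 + 1) = 21*29 = 609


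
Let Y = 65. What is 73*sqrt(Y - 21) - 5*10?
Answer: -50 + 146*sqrt(11) ≈ 434.23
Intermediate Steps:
73*sqrt(Y - 21) - 5*10 = 73*sqrt(65 - 21) - 5*10 = 73*sqrt(44) - 50 = 73*(2*sqrt(11)) - 50 = 146*sqrt(11) - 50 = -50 + 146*sqrt(11)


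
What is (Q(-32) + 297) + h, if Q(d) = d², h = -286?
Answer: 1035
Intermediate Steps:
(Q(-32) + 297) + h = ((-32)² + 297) - 286 = (1024 + 297) - 286 = 1321 - 286 = 1035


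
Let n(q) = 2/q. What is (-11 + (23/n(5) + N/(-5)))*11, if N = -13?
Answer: 5401/10 ≈ 540.10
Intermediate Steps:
(-11 + (23/n(5) + N/(-5)))*11 = (-11 + (23/((2/5)) - 13/(-5)))*11 = (-11 + (23/((2*(⅕))) - 13*(-⅕)))*11 = (-11 + (23/(⅖) + 13/5))*11 = (-11 + (23*(5/2) + 13/5))*11 = (-11 + (115/2 + 13/5))*11 = (-11 + 601/10)*11 = (491/10)*11 = 5401/10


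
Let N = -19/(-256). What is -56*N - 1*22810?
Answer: -730053/32 ≈ -22814.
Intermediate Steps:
N = 19/256 (N = -19*(-1/256) = 19/256 ≈ 0.074219)
-56*N - 1*22810 = -56*19/256 - 1*22810 = -133/32 - 22810 = -730053/32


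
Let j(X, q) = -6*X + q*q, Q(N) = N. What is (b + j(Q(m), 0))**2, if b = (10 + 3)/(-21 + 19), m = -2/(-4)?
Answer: 361/4 ≈ 90.250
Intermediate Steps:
m = 1/2 (m = -2*(-1/4) = 1/2 ≈ 0.50000)
j(X, q) = q**2 - 6*X (j(X, q) = -6*X + q**2 = q**2 - 6*X)
b = -13/2 (b = 13/(-2) = 13*(-1/2) = -13/2 ≈ -6.5000)
(b + j(Q(m), 0))**2 = (-13/2 + (0**2 - 6*1/2))**2 = (-13/2 + (0 - 3))**2 = (-13/2 - 3)**2 = (-19/2)**2 = 361/4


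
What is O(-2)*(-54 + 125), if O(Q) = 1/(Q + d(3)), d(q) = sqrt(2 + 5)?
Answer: 142/3 + 71*sqrt(7)/3 ≈ 109.95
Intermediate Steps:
d(q) = sqrt(7)
O(Q) = 1/(Q + sqrt(7))
O(-2)*(-54 + 125) = (-54 + 125)/(-2 + sqrt(7)) = 71/(-2 + sqrt(7))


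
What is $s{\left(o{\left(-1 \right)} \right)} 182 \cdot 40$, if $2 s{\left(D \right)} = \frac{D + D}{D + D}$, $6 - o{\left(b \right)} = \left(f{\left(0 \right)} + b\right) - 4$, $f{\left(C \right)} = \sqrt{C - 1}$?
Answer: $3640$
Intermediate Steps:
$f{\left(C \right)} = \sqrt{-1 + C}$
$o{\left(b \right)} = 10 - i - b$ ($o{\left(b \right)} = 6 - \left(\left(\sqrt{-1 + 0} + b\right) - 4\right) = 6 - \left(\left(\sqrt{-1} + b\right) - 4\right) = 6 - \left(\left(i + b\right) - 4\right) = 6 - \left(-4 + i + b\right) = 10 - i - b$)
$s{\left(D \right)} = \frac{1}{2}$ ($s{\left(D \right)} = \frac{\left(D + D\right) \frac{1}{D + D}}{2} = \frac{2 D \frac{1}{2 D}}{2} = \frac{1}{2} \cdot 1 = \frac{1}{2}$)
$s{\left(o{\left(-1 \right)} \right)} 182 \cdot 40 = \frac{1}{2} \cdot 182 \cdot 40 = 91 \cdot 40 = 3640$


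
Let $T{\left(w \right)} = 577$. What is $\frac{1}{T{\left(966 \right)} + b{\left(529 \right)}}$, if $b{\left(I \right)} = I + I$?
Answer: $\frac{1}{1635} \approx 0.00061162$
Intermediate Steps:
$b{\left(I \right)} = 2 I$
$\frac{1}{T{\left(966 \right)} + b{\left(529 \right)}} = \frac{1}{577 + 2 \cdot 529} = \frac{1}{577 + 1058} = \frac{1}{1635}$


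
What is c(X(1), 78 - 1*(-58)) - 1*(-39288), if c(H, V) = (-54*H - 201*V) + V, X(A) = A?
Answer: 12034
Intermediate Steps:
c(H, V) = -200*V - 54*H (c(H, V) = (-201*V - 54*H) + V = -200*V - 54*H)
c(X(1), 78 - 1*(-58)) - 1*(-39288) = (-200*(78 - 1*(-58)) - 54*1) - 1*(-39288) = (-200*(78 + 58) - 54) + 39288 = (-200*136 - 54) + 39288 = (-27200 - 54) + 39288 = -27254 + 39288 = 12034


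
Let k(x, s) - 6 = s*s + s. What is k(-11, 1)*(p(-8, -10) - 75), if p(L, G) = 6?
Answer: -552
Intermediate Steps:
k(x, s) = 6 + s + s**2 (k(x, s) = 6 + (s*s + s) = 6 + (s**2 + s) = 6 + (s + s**2) = 6 + s + s**2)
k(-11, 1)*(p(-8, -10) - 75) = (6 + 1 + 1**2)*(6 - 75) = (6 + 1 + 1)*(-69) = 8*(-69) = -552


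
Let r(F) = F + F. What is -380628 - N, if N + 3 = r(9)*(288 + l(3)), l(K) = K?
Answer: -385863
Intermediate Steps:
r(F) = 2*F
N = 5235 (N = -3 + (2*9)*(288 + 3) = -3 + 18*291 = -3 + 5238 = 5235)
-380628 - N = -380628 - 1*5235 = -380628 - 5235 = -385863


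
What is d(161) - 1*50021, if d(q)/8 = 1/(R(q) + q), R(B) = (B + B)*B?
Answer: -2601242055/52003 ≈ -50021.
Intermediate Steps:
R(B) = 2*B² (R(B) = (2*B)*B = 2*B²)
d(q) = 8/(q + 2*q²) (d(q) = 8/(2*q² + q) = 8/(q + 2*q²))
d(161) - 1*50021 = 8/(161*(1 + 2*161)) - 1*50021 = 8*(1/161)/(1 + 322) - 50021 = 8*(1/161)/323 - 50021 = 8*(1/161)*(1/323) - 50021 = 8/52003 - 50021 = -2601242055/52003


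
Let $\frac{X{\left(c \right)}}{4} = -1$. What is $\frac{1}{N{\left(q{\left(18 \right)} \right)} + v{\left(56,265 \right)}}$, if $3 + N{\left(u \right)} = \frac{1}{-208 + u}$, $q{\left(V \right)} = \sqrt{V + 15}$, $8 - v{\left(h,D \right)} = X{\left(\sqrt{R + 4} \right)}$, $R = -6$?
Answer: $\frac{388871}{3497968} + \frac{\sqrt{33}}{3497968} \approx 0.11117$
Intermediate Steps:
$X{\left(c \right)} = -4$ ($X{\left(c \right)} = 4 \left(-1\right) = -4$)
$v{\left(h,D \right)} = 12$ ($v{\left(h,D \right)} = 8 - -4 = 8 + 4 = 12$)
$q{\left(V \right)} = \sqrt{15 + V}$
$N{\left(u \right)} = -3 + \frac{1}{-208 + u}$
$\frac{1}{N{\left(q{\left(18 \right)} \right)} + v{\left(56,265 \right)}} = \frac{1}{\frac{625 - 3 \sqrt{15 + 18}}{-208 + \sqrt{15 + 18}} + 12} = \frac{1}{\frac{625 - 3 \sqrt{33}}{-208 + \sqrt{33}} + 12} = \frac{1}{12 + \frac{625 - 3 \sqrt{33}}{-208 + \sqrt{33}}}$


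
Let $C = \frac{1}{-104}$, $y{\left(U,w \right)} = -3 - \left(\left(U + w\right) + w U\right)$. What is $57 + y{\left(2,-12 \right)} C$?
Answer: $\frac{5897}{104} \approx 56.702$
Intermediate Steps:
$y{\left(U,w \right)} = -3 - U - w - U w$ ($y{\left(U,w \right)} = -3 - \left(\left(U + w\right) + U w\right) = -3 - \left(U + w + U w\right) = -3 - U - w - U w$)
$C = - \frac{1}{104} \approx -0.0096154$
$57 + y{\left(2,-12 \right)} C = 57 + \left(-3 - 2 - -12 - 2 \left(-12\right)\right) \left(- \frac{1}{104}\right) = 57 + \left(-3 - 2 + 12 + 24\right) \left(- \frac{1}{104}\right) = 57 + 31 \left(- \frac{1}{104}\right) = 57 - \frac{31}{104} = \frac{5897}{104}$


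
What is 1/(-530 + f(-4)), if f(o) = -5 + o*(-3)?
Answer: -1/523 ≈ -0.0019120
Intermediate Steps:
f(o) = -5 - 3*o
1/(-530 + f(-4)) = 1/(-530 + (-5 - 3*(-4))) = 1/(-530 + (-5 + 12)) = 1/(-530 + 7) = 1/(-523) = -1/523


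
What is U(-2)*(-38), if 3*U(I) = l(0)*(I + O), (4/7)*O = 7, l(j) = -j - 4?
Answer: 1558/3 ≈ 519.33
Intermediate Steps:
l(j) = -4 - j
O = 49/4 (O = (7/4)*7 = 49/4 ≈ 12.250)
U(I) = -49/3 - 4*I/3 (U(I) = ((-4 - 1*0)*(I + 49/4))/3 = ((-4 + 0)*(49/4 + I))/3 = (-4*(49/4 + I))/3 = (-49 - 4*I)/3 = -49/3 - 4*I/3)
U(-2)*(-38) = (-49/3 - 4/3*(-2))*(-38) = (-49/3 + 8/3)*(-38) = -41/3*(-38) = 1558/3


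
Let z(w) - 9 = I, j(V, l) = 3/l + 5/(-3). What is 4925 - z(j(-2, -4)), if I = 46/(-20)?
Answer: 49183/10 ≈ 4918.3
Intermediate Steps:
j(V, l) = -5/3 + 3/l (j(V, l) = 3/l + 5*(-⅓) = 3/l - 5/3 = -5/3 + 3/l)
I = -23/10 (I = 46*(-1/20) = -23/10 ≈ -2.3000)
z(w) = 67/10 (z(w) = 9 - 23/10 = 67/10)
4925 - z(j(-2, -4)) = 4925 - 1*67/10 = 4925 - 67/10 = 49183/10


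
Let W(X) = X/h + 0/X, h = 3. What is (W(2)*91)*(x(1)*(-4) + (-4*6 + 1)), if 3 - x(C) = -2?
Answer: -7826/3 ≈ -2608.7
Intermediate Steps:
x(C) = 5 (x(C) = 3 - 1*(-2) = 3 + 2 = 5)
W(X) = X/3 (W(X) = X/3 + 0/X = X*(⅓) + 0 = X/3 + 0 = X/3)
(W(2)*91)*(x(1)*(-4) + (-4*6 + 1)) = (((⅓)*2)*91)*(5*(-4) + (-4*6 + 1)) = ((⅔)*91)*(-20 + (-24 + 1)) = 182*(-20 - 23)/3 = (182/3)*(-43) = -7826/3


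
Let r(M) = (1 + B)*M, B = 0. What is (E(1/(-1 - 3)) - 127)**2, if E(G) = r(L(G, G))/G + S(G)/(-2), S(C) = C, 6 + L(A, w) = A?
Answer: 664225/64 ≈ 10379.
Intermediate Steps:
L(A, w) = -6 + A
r(M) = M (r(M) = (1 + 0)*M = 1*M = M)
E(G) = -G/2 + (-6 + G)/G (E(G) = (-6 + G)/G + G/(-2) = (-6 + G)/G + G*(-1/2) = (-6 + G)/G - G/2 = -G/2 + (-6 + G)/G)
(E(1/(-1 - 3)) - 127)**2 = ((1 - 6/(1/(-1 - 3)) - 1/(2*(-1 - 3))) - 127)**2 = ((1 - 6/(1/(-4)) - 1/2/(-4)) - 127)**2 = ((1 - 6/(-1/4) - 1/2*(-1/4)) - 127)**2 = ((1 - 6*(-4) + 1/8) - 127)**2 = ((1 + 24 + 1/8) - 127)**2 = (201/8 - 127)**2 = (-815/8)**2 = 664225/64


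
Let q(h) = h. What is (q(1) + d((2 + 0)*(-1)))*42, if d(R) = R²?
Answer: 210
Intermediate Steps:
(q(1) + d((2 + 0)*(-1)))*42 = (1 + ((2 + 0)*(-1))²)*42 = (1 + (2*(-1))²)*42 = (1 + (-2)²)*42 = (1 + 4)*42 = 5*42 = 210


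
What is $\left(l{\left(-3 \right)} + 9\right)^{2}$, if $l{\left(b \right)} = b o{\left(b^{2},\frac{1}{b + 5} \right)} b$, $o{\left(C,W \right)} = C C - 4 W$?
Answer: $518400$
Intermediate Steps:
$o{\left(C,W \right)} = C^{2} - 4 W$
$l{\left(b \right)} = b^{2} \left(b^{4} - \frac{4}{5 + b}\right)$ ($l{\left(b \right)} = b \left(\left(b^{2}\right)^{2} - \frac{4}{b + 5}\right) b = b \left(b^{4} - \frac{4}{5 + b}\right) b = b^{2} \left(b^{4} - \frac{4}{5 + b}\right)$)
$\left(l{\left(-3 \right)} + 9\right)^{2} = \left(\frac{\left(-3\right)^{2} \left(-4 + \left(-3\right)^{4} \left(5 - 3\right)\right)}{5 - 3} + 9\right)^{2} = \left(\frac{9 \left(-4 + 81 \cdot 2\right)}{2} + 9\right)^{2} = \left(9 \cdot \frac{1}{2} \left(-4 + 162\right) + 9\right)^{2} = \left(9 \cdot \frac{1}{2} \cdot 158 + 9\right)^{2} = \left(711 + 9\right)^{2} = 720^{2} = 518400$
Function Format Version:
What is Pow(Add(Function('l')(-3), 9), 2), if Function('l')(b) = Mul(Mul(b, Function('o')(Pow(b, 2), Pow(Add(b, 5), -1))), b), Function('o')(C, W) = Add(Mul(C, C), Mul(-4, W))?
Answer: 518400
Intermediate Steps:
Function('o')(C, W) = Add(Pow(C, 2), Mul(-4, W))
Function('l')(b) = Mul(Pow(b, 2), Add(Pow(b, 4), Mul(-4, Pow(Add(5, b), -1)))) (Function('l')(b) = Mul(Mul(b, Add(Pow(Pow(b, 2), 2), Mul(-4, Pow(Add(b, 5), -1)))), b) = Mul(Mul(b, Add(Pow(b, 4), Mul(-4, Pow(Add(5, b), -1)))), b) = Mul(Pow(b, 2), Add(Pow(b, 4), Mul(-4, Pow(Add(5, b), -1)))))
Pow(Add(Function('l')(-3), 9), 2) = Pow(Add(Mul(Pow(-3, 2), Pow(Add(5, -3), -1), Add(-4, Mul(Pow(-3, 4), Add(5, -3)))), 9), 2) = Pow(Add(Mul(9, Pow(2, -1), Add(-4, Mul(81, 2))), 9), 2) = Pow(Add(Mul(9, Rational(1, 2), Add(-4, 162)), 9), 2) = Pow(Add(Mul(9, Rational(1, 2), 158), 9), 2) = Pow(Add(711, 9), 2) = Pow(720, 2) = 518400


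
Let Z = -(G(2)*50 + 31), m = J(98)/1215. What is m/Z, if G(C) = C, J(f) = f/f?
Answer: -1/159165 ≈ -6.2828e-6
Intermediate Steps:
J(f) = 1
m = 1/1215 ≈ 0.00082305
Z = -131 (Z = -(2*50 + 31) = -(100 + 31) = -1*131 = -131)
m/Z = (1/1215)/(-131) = (1/1215)*(-1/131) = -1/159165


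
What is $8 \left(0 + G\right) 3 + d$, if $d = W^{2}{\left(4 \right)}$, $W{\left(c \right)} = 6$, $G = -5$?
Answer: $-84$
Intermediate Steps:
$d = 36$ ($d = 6^{2} = 36$)
$8 \left(0 + G\right) 3 + d = 8 \left(0 - 5\right) 3 + 36 = 8 \left(\left(-5\right) 3\right) + 36 = 8 \left(-15\right) + 36 = -120 + 36 = -84$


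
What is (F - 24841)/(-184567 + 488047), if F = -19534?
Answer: -8875/60696 ≈ -0.14622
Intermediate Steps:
(F - 24841)/(-184567 + 488047) = (-19534 - 24841)/(-184567 + 488047) = -44375/303480 = -44375*1/303480 = -8875/60696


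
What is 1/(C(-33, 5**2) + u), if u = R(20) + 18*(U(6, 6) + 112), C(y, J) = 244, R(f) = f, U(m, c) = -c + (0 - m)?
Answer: 1/2064 ≈ 0.00048450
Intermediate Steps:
U(m, c) = -c - m
u = 1820 (u = 20 + 18*((-1*6 - 1*6) + 112) = 20 + 18*((-6 - 6) + 112) = 20 + 18*(-12 + 112) = 20 + 18*100 = 20 + 1800 = 1820)
1/(C(-33, 5**2) + u) = 1/(244 + 1820) = 1/2064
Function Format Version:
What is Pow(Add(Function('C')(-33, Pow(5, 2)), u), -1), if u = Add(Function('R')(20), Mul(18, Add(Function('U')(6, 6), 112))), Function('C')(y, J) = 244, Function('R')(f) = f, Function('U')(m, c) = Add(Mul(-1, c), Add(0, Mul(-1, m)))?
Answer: Rational(1, 2064) ≈ 0.00048450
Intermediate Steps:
Function('U')(m, c) = Add(Mul(-1, c), Mul(-1, m))
u = 1820 (u = Add(20, Mul(18, Add(Add(Mul(-1, 6), Mul(-1, 6)), 112))) = Add(20, Mul(18, Add(Add(-6, -6), 112))) = Add(20, Mul(18, Add(-12, 112))) = Add(20, Mul(18, 100)) = Add(20, 1800) = 1820)
Pow(Add(Function('C')(-33, Pow(5, 2)), u), -1) = Pow(Add(244, 1820), -1) = Pow(2064, -1) = Rational(1, 2064)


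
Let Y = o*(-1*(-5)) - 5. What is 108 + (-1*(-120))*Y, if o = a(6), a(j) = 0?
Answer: -492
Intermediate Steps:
o = 0
Y = -5 (Y = 0*(-1*(-5)) - 5 = 0*5 - 5 = 0 - 5 = -5)
108 + (-1*(-120))*Y = 108 - 1*(-120)*(-5) = 108 + 120*(-5) = 108 - 600 = -492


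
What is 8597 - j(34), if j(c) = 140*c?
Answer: 3837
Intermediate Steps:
8597 - j(34) = 8597 - 140*34 = 8597 - 1*4760 = 8597 - 4760 = 3837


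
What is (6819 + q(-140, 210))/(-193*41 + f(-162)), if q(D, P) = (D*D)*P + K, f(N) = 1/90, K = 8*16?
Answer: -371065230/712169 ≈ -521.04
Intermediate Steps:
K = 128
f(N) = 1/90
q(D, P) = 128 + P*D² (q(D, P) = (D*D)*P + 128 = D²*P + 128 = P*D² + 128 = 128 + P*D²)
(6819 + q(-140, 210))/(-193*41 + f(-162)) = (6819 + (128 + 210*(-140)²))/(-193*41 + 1/90) = (6819 + (128 + 210*19600))/(-7913 + 1/90) = (6819 + (128 + 4116000))/(-712169/90) = (6819 + 4116128)*(-90/712169) = 4122947*(-90/712169) = -371065230/712169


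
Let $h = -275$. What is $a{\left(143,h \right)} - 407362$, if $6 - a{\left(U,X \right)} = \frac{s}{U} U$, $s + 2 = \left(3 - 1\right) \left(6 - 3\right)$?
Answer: $-407360$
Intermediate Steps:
$s = 4$ ($s = -2 + \left(3 - 1\right) \left(6 - 3\right) = -2 + 2 \cdot 3 = -2 + 6 = 4$)
$a{\left(U,X \right)} = 2$ ($a{\left(U,X \right)} = 6 - \frac{4}{U} U = 6 - 4 = 2$)
$a{\left(143,h \right)} - 407362 = 2 - 407362 = -407360$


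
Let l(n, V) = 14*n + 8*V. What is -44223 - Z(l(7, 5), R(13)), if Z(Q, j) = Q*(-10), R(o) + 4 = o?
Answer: -42843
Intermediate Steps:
l(n, V) = 8*V + 14*n
R(o) = -4 + o
Z(Q, j) = -10*Q
-44223 - Z(l(7, 5), R(13)) = -44223 - (-10)*(8*5 + 14*7) = -44223 - (-10)*(40 + 98) = -44223 - (-10)*138 = -44223 - 1*(-1380) = -44223 + 1380 = -42843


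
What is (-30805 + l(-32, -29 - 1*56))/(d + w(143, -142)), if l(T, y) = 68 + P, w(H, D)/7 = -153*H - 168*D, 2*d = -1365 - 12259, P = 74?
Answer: -30663/7027 ≈ -4.3636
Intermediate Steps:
d = -6812 (d = (-1365 - 12259)/2 = (½)*(-13624) = -6812)
w(H, D) = -1176*D - 1071*H (w(H, D) = 7*(-153*H - 168*D) = 7*(-168*D - 153*H) = -1176*D - 1071*H)
l(T, y) = 142 (l(T, y) = 68 + 74 = 142)
(-30805 + l(-32, -29 - 1*56))/(d + w(143, -142)) = (-30805 + 142)/(-6812 + (-1176*(-142) - 1071*143)) = -30663/(-6812 + (166992 - 153153)) = -30663/(-6812 + 13839) = -30663/7027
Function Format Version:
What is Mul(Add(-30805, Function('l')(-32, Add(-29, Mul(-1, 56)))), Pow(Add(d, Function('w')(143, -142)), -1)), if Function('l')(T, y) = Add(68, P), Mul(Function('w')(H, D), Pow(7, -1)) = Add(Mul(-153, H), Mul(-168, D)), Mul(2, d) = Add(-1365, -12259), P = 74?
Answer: Rational(-30663, 7027) ≈ -4.3636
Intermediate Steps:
d = -6812 (d = Mul(Rational(1, 2), Add(-1365, -12259)) = Mul(Rational(1, 2), -13624) = -6812)
Function('w')(H, D) = Add(Mul(-1176, D), Mul(-1071, H)) (Function('w')(H, D) = Mul(7, Add(Mul(-153, H), Mul(-168, D))) = Mul(7, Add(Mul(-168, D), Mul(-153, H))) = Add(Mul(-1176, D), Mul(-1071, H)))
Function('l')(T, y) = 142 (Function('l')(T, y) = Add(68, 74) = 142)
Mul(Add(-30805, Function('l')(-32, Add(-29, Mul(-1, 56)))), Pow(Add(d, Function('w')(143, -142)), -1)) = Mul(Add(-30805, 142), Pow(Add(-6812, Add(Mul(-1176, -142), Mul(-1071, 143))), -1)) = Mul(-30663, Pow(Add(-6812, Add(166992, -153153)), -1)) = Mul(-30663, Pow(Add(-6812, 13839), -1)) = Mul(-30663, Pow(7027, -1)) = Mul(-30663, Rational(1, 7027)) = Rational(-30663, 7027)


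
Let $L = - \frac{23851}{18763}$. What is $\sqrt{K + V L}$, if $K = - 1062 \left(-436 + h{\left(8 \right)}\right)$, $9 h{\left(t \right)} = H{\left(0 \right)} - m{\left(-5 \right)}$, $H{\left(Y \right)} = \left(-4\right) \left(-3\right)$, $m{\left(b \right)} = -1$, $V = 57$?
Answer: $\frac{\sqrt{162444940463321}}{18763} \approx 679.28$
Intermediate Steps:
$L = - \frac{23851}{18763}$ ($L = \left(-23851\right) \frac{1}{18763} = - \frac{23851}{18763} \approx -1.2712$)
$H{\left(Y \right)} = 12$
$h{\left(t \right)} = \frac{13}{9}$ ($h{\left(t \right)} = \frac{12 - -1}{9} = \frac{12 + 1}{9} = \frac{1}{9} \cdot 13 = \frac{13}{9}$)
$K = 461498$ ($K = - 1062 \left(-436 + \frac{13}{9}\right) = \left(-1062\right) \left(- \frac{3911}{9}\right) = 461498$)
$\sqrt{K + V L} = \sqrt{461498 + 57 \left(- \frac{23851}{18763}\right)} = \sqrt{461498 - \frac{1359507}{18763}} = \sqrt{\frac{8657727467}{18763}} = \frac{\sqrt{162444940463321}}{18763}$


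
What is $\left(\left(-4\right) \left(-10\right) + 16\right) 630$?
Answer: $35280$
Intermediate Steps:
$\left(\left(-4\right) \left(-10\right) + 16\right) 630 = \left(40 + 16\right) 630 = 56 \cdot 630 = 35280$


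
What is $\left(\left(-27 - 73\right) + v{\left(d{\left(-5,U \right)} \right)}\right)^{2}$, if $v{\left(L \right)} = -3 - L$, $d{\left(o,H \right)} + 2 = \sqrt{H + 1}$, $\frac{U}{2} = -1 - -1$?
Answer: $10404$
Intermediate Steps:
$U = 0$ ($U = 2 \left(-1 - -1\right) = 2 \left(-1 + 1\right) = 2 \cdot 0 = 0$)
$d{\left(o,H \right)} = -2 + \sqrt{1 + H}$ ($d{\left(o,H \right)} = -2 + \sqrt{H + 1} = -2 + \sqrt{1 + H}$)
$\left(\left(-27 - 73\right) + v{\left(d{\left(-5,U \right)} \right)}\right)^{2} = \left(\left(-27 - 73\right) - \left(1 + \sqrt{1 + 0}\right)\right)^{2} = \left(\left(-27 - 73\right) - \left(1 + \sqrt{1}\right)\right)^{2} = \left(-100 - 2\right)^{2} = \left(-102\right)^{2} = 10404$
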